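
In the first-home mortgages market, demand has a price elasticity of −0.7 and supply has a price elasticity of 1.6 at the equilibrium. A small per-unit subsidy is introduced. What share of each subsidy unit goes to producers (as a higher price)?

For a small subsidy around the equilibrium, the benefit split depends on the relative slopes, which at a point are proportional to the elasticities.
Buyer share = εs/(εs + |εd|) = 1.6/(1.6 + 0.7) = 16/23; seller share = |εd|/(εs + |εd|) = 7/23.
So producers capture 7/23 of the subsidy.

Producer share = 7/23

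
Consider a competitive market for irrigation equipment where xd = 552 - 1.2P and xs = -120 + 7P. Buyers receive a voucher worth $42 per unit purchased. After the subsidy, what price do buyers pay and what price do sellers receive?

Pre-subsidy: 552 - 1.2P = -120 + 7P gives P* = 3360/41, x* = 18600/41.
With the rebate, buyers effectively pay Pb = Ps − 42, where Ps is the price sellers receive.
Demand in terms of Ps becomes xd = 552 − 1.2(Ps − 42) = 602.4 - 1.2Ps. Setting this equal to supply: 602.4 - 1.2Ps = -120 + 7Ps, so Ps = 3612/41.
Buyers pay Pb = 3612/41 − 42 = 1890/41; x' = -120 + 7·(3612/41) = 20364/41.

Buyers pay 1890/41; sellers receive 3612/41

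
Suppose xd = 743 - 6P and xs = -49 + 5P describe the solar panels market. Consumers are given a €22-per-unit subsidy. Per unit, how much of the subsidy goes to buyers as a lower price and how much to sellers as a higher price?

Pre-subsidy: 743 - 6P = -49 + 5P gives P* = 72, x* = 311.
With the rebate, buyers effectively pay Pb = Ps − 22, where Ps is the price sellers receive.
Demand in terms of Ps becomes xd = 743 − 6(Ps − 22) = 875 - 6Ps. Setting this equal to supply: 875 - 6Ps = -49 + 5Ps, so Ps = 84.
Buyers pay Pb = 84 − 22 = 62; x' = -49 + 5·84 = 371.
Buyers' price falls by P* − Pb = 72 − 62 = 10; sellers' price rises by Ps − P* = 84 − 72 = 12.

Buyers gain €10 per unit; sellers gain €12 per unit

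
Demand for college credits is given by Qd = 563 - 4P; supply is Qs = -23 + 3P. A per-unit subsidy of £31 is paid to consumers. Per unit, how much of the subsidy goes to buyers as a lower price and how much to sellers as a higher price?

Buyers gain 93/7 per unit; sellers gain 124/7 per unit

Pre-subsidy: 563 - 4P = -23 + 3P gives P* = 586/7, Q* = 1597/7.
With the rebate, buyers effectively pay Pb = Ps − 31, where Ps is the price sellers receive.
Demand in terms of Ps becomes Qd = 563 − 4(Ps − 31) = 687 - 4Ps. Setting this equal to supply: 687 - 4Ps = -23 + 3Ps, so Ps = 710/7.
Buyers pay Pb = 710/7 − 31 = 493/7; Q' = -23 + 3·(710/7) = 1969/7.
Buyers' price falls by P* − Pb = 586/7 − 493/7 = 93/7; sellers' price rises by Ps − P* = 710/7 − 586/7 = 124/7.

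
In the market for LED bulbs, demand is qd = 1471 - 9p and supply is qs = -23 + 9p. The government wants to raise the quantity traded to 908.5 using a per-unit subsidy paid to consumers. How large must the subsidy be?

Required subsidy s = 41 per unit

At q = 908.5, invert demand for the buyer price: pb = (1471 − 908.5)/9 = 62.5; invert supply for the seller price: ps = (908.5 − (-23))/9 = 103.5.
The subsidy must fill the gap: s = ps − pb = 103.5 − 62.5 = 41.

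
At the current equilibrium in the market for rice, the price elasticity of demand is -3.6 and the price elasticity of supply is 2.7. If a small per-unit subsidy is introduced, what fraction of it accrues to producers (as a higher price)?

Producer share = 4/7

For a small subsidy around the equilibrium, the benefit split depends on the relative slopes, which at a point are proportional to the elasticities.
Buyer share = εs/(εs + |εd|) = 2.7/(2.7 + 3.6) = 3/7; seller share = |εd|/(εs + |εd|) = 4/7.
So producers capture 4/7 of the subsidy.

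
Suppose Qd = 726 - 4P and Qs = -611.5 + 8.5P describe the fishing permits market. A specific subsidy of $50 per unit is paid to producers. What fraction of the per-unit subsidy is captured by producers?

Pre-subsidy: 726 - 4P = -611.5 + 8.5P gives P* = 107, Q* = 298.
With the subsidy, sellers receive Ps = Pb + 50 for each unit, where Pb is the price buyers pay.
Supply in terms of Pb becomes Qs = -611.5 + 8.5(Pb + 50) = -186.5 + 8.5Pb. Setting this equal to demand: 726 - 4Pb = -186.5 + 8.5Pb, so Pb = 73.
Sellers receive Ps = 73 + 50 = 123; Q' = 726 − 4·73 = 434.
Buyers' price falls by P* − Pb = 107 − 73 = 34; sellers' price rises by Ps − P* = 123 − 107 = 16.
So producers capture 16/50 = 0.32 of each unit of subsidy.

Producer share = 0.32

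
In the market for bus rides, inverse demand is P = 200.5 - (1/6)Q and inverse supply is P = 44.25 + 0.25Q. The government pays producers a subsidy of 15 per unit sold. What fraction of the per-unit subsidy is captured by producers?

Producer share = 0.6

Pre-subsidy: 200.5 - (1/6)Q = 44.25 + 0.25Q gives Q* = 375 and P* = 138.
With the subsidy, sellers receive Ps = Pb + 15 for each unit, where Pb is the price buyers pay.
On the curves, Pb = 200.5 - (1/6)Q and Ps = 44.25 + 0.25Q; the wedge Ps − Pb = 15 gives 44.25 + 0.25Q − (200.5 - (1/6)Q) = 15, so Q' = 411.
Then Pb = 200.5 − (1/6)·411 = 132 and Ps = 44.25 + 0.25·411 = 147.
Buyers' price falls by P* − Pb = 138 − 132 = 6; sellers' price rises by Ps − P* = 147 − 138 = 9.
So producers capture 9/15 = 0.6 of each unit of subsidy.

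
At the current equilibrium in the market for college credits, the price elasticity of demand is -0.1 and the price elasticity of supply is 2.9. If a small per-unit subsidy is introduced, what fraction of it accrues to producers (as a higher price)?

Producer share = 1/30

For a small subsidy around the equilibrium, the benefit split depends on the relative slopes, which at a point are proportional to the elasticities.
Buyer share = εs/(εs + |εd|) = 2.9/(2.9 + 0.1) = 29/30; seller share = |εd|/(εs + |εd|) = 1/30.
So producers capture 1/30 of the subsidy.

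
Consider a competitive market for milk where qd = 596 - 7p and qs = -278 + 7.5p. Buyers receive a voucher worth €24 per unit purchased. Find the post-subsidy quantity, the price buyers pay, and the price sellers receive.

Pre-subsidy: 596 - 7p = -278 + 7.5p gives p* = 1748/29, q* = 5048/29.
With the rebate, buyers effectively pay pb = ps − 24, where ps is the price sellers receive.
Demand in terms of ps becomes qd = 596 − 7(ps − 24) = 764 - 7ps. Setting this equal to supply: 764 - 7ps = -278 + 7.5ps, so ps = 2084/29.
Buyers pay pb = 2084/29 − 24 = 1388/29; q' = -278 + 7.5·(2084/29) = 7568/29.

q' = 7568/29; buyers pay 1388/29; sellers receive 2084/29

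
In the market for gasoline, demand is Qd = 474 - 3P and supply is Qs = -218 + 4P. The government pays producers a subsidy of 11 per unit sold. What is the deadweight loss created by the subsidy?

Deadweight loss = 726/7

Pre-subsidy: 474 - 3P = -218 + 4P gives P* = 692/7, Q* = 1242/7.
With the subsidy, sellers receive Ps = Pb + 11 for each unit, where Pb is the price buyers pay.
Supply in terms of Pb becomes Qs = -218 + 4(Pb + 11) = -174 + 4Pb. Setting this equal to demand: 474 - 3Pb = -174 + 4Pb, so Pb = 648/7.
Sellers receive Ps = 648/7 + 11 = 725/7; Q' = 474 − 3·(648/7) = 1374/7.
The subsidy expands output by 1374/7 − 1242/7 = 132/7 past the efficient level; on those units the gap between marginal cost and willingness to pay runs from 0 up to 11.
DWL = ½ × 11 × 132/7 = 726/7.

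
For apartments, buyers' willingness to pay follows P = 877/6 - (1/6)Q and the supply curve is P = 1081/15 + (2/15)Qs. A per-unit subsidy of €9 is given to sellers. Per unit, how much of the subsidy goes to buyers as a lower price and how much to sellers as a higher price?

Pre-subsidy: 877/6 - (1/6)Q = 1081/15 + (2/15)Q gives Q* = 247 and P* = 105.
With the subsidy, sellers receive Ps = Pb + 9 for each unit, where Pb is the price buyers pay.
On the curves, Pb = 877/6 - (1/6)Q and Ps = 1081/15 + (2/15)Q; the wedge Ps − Pb = 9 gives 1081/15 + (2/15)Q − (877/6 - (1/6)Q) = 9, so Q' = 277.
Then Pb = 877/6 − (1/6)·277 = 100 and Ps = 1081/15 + (2/15)·277 = 109.
Buyers' price falls by P* − Pb = 105 − 100 = 5; sellers' price rises by Ps − P* = 109 − 105 = 4.

Buyers gain €5 per unit; sellers gain €4 per unit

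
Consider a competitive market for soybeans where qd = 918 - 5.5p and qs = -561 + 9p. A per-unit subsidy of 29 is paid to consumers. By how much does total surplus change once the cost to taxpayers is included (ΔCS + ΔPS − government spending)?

Net change in total surplus = -1435.5

Pre-subsidy: 918 - 5.5p = -561 + 9p gives p* = 102, q* = 357.
With the rebate, buyers effectively pay pb = ps − 29, where ps is the price sellers receive.
Demand in terms of ps becomes qd = 918 − 5.5(ps − 29) = 1077.5 - 5.5ps. Setting this equal to supply: 1077.5 - 5.5ps = -561 + 9ps, so ps = 113.
Buyers pay pb = 113 − 29 = 84; q' = -561 + 9·113 = 456.
ΔCS = ½(357 + 456)(102 − 84) = 7317; ΔPS = ½(357 + 456)(113 − 102) = 4471.5.
Government spending = 29 × 456 = 13224.
Net change = 7317 + 4471.5 − 13224 = -1435.5. The loss equals the DWL triangle ½·29·99.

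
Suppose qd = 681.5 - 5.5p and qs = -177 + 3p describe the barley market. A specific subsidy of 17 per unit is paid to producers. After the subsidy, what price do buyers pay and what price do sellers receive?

Pre-subsidy: 681.5 - 5.5p = -177 + 3p gives p* = 101, q* = 126.
With the subsidy, sellers receive ps = pb + 17 for each unit, where pb is the price buyers pay.
Supply in terms of pb becomes qs = -177 + 3(pb + 17) = -126 + 3pb. Setting this equal to demand: 681.5 - 5.5pb = -126 + 3pb, so pb = 95.
Sellers receive ps = 95 + 17 = 112; q' = 681.5 − 5.5·95 = 159.

Buyers pay 95; sellers receive 112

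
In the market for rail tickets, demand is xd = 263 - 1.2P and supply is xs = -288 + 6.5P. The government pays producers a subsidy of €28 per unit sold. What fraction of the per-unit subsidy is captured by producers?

Pre-subsidy: 263 - 1.2P = -288 + 6.5P gives P* = 5510/77, x* = 13639/77.
With the subsidy, sellers receive Ps = Pb + 28 for each unit, where Pb is the price buyers pay.
Supply in terms of Pb becomes xs = -288 + 6.5(Pb + 28) = -106 + 6.5Pb. Setting this equal to demand: 263 - 1.2Pb = -106 + 6.5Pb, so Pb = 3690/77.
Sellers receive Ps = 3690/77 + 28 = 5846/77; x' = 263 − 1.2·(3690/77) = 15823/77.
Buyers' price falls by P* − Pb = 5510/77 − 3690/77 = 260/11; sellers' price rises by Ps − P* = 5846/77 − 5510/77 = 48/11.
So producers capture (48/11)/28 = 12/77 of each unit of subsidy.

Producer share = 12/77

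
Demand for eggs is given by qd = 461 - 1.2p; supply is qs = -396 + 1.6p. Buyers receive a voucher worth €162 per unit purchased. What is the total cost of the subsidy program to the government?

Pre-subsidy: 461 - 1.2p = -396 + 1.6p gives p* = 4285/14, q* = 656/7.
With the rebate, buyers effectively pay pb = ps − 162, where ps is the price sellers receive.
Demand in terms of ps becomes qd = 461 − 1.2(ps − 162) = 655.4 - 1.2ps. Setting this equal to supply: 655.4 - 1.2ps = -396 + 1.6ps, so ps = 375.5.
Buyers pay pb = 375.5 − 162 = 213.5; q' = -396 + 1.6·375.5 = 204.8.
Government outlay = subsidy × quantity = 162 × 204.8 = 33177.6.

Government cost = €33177.6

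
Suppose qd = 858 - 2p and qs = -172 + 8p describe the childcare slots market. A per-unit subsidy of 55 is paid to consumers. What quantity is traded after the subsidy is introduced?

Pre-subsidy: 858 - 2p = -172 + 8p gives p* = 103, q* = 652.
With the rebate, buyers effectively pay pb = ps − 55, where ps is the price sellers receive.
Demand in terms of ps becomes qd = 858 − 2(ps − 55) = 968 - 2ps. Setting this equal to supply: 968 - 2ps = -172 + 8ps, so ps = 114.
Buyers pay pb = 114 − 55 = 59; q' = -172 + 8·114 = 740.

q' = 740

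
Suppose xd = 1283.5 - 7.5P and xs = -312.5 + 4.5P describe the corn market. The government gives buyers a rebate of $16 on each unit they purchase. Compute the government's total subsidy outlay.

Government cost = $5296

Pre-subsidy: 1283.5 - 7.5P = -312.5 + 4.5P gives P* = 133, x* = 286.
With the rebate, buyers effectively pay Pb = Ps − 16, where Ps is the price sellers receive.
Demand in terms of Ps becomes xd = 1283.5 − 7.5(Ps − 16) = 1403.5 - 7.5Ps. Setting this equal to supply: 1403.5 - 7.5Ps = -312.5 + 4.5Ps, so Ps = 143.
Buyers pay Pb = 143 − 16 = 127; x' = -312.5 + 4.5·143 = 331.
Government outlay = subsidy × quantity = 16 × 331 = 5296.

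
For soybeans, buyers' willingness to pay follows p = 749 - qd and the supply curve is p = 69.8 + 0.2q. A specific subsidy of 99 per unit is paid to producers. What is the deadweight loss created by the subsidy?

Pre-subsidy: 749 - q = 69.8 + 0.2q gives q* = 566 and p* = 183.
With the subsidy, sellers receive ps = pb + 99 for each unit, where pb is the price buyers pay.
On the curves, pb = 749 - q and ps = 69.8 + 0.2q; the wedge ps − pb = 99 gives 69.8 + 0.2q − (749 - q) = 99, so q' = 648.5.
Then pb = 749 − 1·648.5 = 100.5 and ps = 69.8 + 0.2·648.5 = 199.5.
The subsidy expands output by 648.5 − 566 = 82.5 past the efficient level; on those units the gap between marginal cost and willingness to pay runs from 0 up to 99.
DWL = ½ × 99 × 82.5 = 4083.75.

Deadweight loss = 4083.75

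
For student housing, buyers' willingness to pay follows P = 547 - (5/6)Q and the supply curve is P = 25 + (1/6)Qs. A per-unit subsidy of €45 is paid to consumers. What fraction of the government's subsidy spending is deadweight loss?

Pre-subsidy: 547 - (5/6)Q = 25 + (1/6)Q gives Q* = 522 and P* = 112.
With the rebate, buyers effectively pay Pb = Ps − 45, where Ps is the price sellers receive.
On the curves, Pb = 547 - (5/6)Q and Ps = 25 + (1/6)Q; the wedge Ps − Pb = 45 gives 25 + (1/6)Q − (547 - (5/6)Q) = 45, so Q' = 567.
Then Pb = 547 − (5/6)·567 = 74.5 and Ps = 25 + (1/6)·567 = 119.5.
ΔCS = ½(522 + 567)(112 − 74.5) = 20418.75; ΔPS = ½(522 + 567)(119.5 − 112) = 4083.75.
Government spending = 45 × 567 = 25515.
DWL = ½ × 45 × (567 − 522) = 1012.5; fraction = 1012.5 / 25515 = 5/126.

DWL / government spending = 5/126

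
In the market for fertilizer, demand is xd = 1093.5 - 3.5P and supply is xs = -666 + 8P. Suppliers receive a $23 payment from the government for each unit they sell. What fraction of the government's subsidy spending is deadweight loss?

Pre-subsidy: 1093.5 - 3.5P = -666 + 8P gives P* = 153, x* = 558.
With the subsidy, sellers receive Ps = Pb + 23 for each unit, where Pb is the price buyers pay.
Supply in terms of Pb becomes xs = -666 + 8(Pb + 23) = -482 + 8Pb. Setting this equal to demand: 1093.5 - 3.5Pb = -482 + 8Pb, so Pb = 137.
Sellers receive Ps = 137 + 23 = 160; x' = 1093.5 − 3.5·137 = 614.
ΔCS = ½(558 + 614)(153 − 137) = 9376; ΔPS = ½(558 + 614)(160 − 153) = 4102.
Government spending = 23 × 614 = 14122.
DWL = ½ × 23 × (614 − 558) = 644; fraction = 644 / 14122 = 14/307.

DWL / government spending = 14/307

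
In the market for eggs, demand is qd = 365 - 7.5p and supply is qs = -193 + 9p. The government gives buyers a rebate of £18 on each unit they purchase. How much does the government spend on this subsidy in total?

Pre-subsidy: 365 - 7.5p = -193 + 9p gives p* = 372/11, q* = 1225/11.
With the rebate, buyers effectively pay pb = ps − 18, where ps is the price sellers receive.
Demand in terms of ps becomes qd = 365 − 7.5(ps − 18) = 500 - 7.5ps. Setting this equal to supply: 500 - 7.5ps = -193 + 9ps, so ps = 42.
Buyers pay pb = 42 − 18 = 24; q' = -193 + 9·42 = 185.
Government outlay = subsidy × quantity = 18 × 185 = 3330.

Government cost = £3330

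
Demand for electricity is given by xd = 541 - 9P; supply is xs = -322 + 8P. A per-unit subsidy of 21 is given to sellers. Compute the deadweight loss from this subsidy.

Pre-subsidy: 541 - 9P = -322 + 8P gives P* = 863/17, x* = 1430/17.
With the subsidy, sellers receive Ps = Pb + 21 for each unit, where Pb is the price buyers pay.
Supply in terms of Pb becomes xs = -322 + 8(Pb + 21) = -154 + 8Pb. Setting this equal to demand: 541 - 9Pb = -154 + 8Pb, so Pb = 695/17.
Sellers receive Ps = 695/17 + 21 = 1052/17; x' = 541 − 9·(695/17) = 2942/17.
The subsidy expands output by 2942/17 − 1430/17 = 1512/17 past the efficient level; on those units the gap between marginal cost and willingness to pay runs from 0 up to 21.
DWL = ½ × 21 × 1512/17 = 15876/17.

Deadweight loss = 15876/17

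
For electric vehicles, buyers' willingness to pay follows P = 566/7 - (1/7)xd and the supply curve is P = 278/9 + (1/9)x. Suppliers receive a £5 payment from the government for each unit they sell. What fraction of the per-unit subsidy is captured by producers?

Pre-subsidy: 566/7 - (1/7)x = 278/9 + (1/9)x gives x* = 196.75 and P* = 52.75.
With the subsidy, sellers receive Ps = Pb + 5 for each unit, where Pb is the price buyers pay.
On the curves, Pb = 566/7 - (1/7)x and Ps = 278/9 + (1/9)x; the wedge Ps − Pb = 5 gives 278/9 + (1/9)x − (566/7 - (1/7)x) = 5, so x' = 216.4375.
Then Pb = 566/7 − (1/7)·216.4375 = 49.9375 and Ps = 278/9 + (1/9)·216.4375 = 54.9375.
Buyers' price falls by P* − Pb = 52.75 − 49.9375 = 2.8125; sellers' price rises by Ps − P* = 54.9375 − 52.75 = 2.1875.
So producers capture 2.1875/5 = 0.4375 of each unit of subsidy.

Producer share = 0.4375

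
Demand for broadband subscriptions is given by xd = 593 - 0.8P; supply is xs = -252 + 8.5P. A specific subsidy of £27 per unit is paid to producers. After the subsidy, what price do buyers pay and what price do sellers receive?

Pre-subsidy: 593 - 0.8P = -252 + 8.5P gives P* = 8450/93, x* = 48389/93.
With the subsidy, sellers receive Ps = Pb + 27 for each unit, where Pb is the price buyers pay.
Supply in terms of Pb becomes xs = -252 + 8.5(Pb + 27) = -22.5 + 8.5Pb. Setting this equal to demand: 593 - 0.8Pb = -22.5 + 8.5Pb, so Pb = 6155/93.
Sellers receive Ps = 6155/93 + 27 = 8666/93; x' = 593 − 0.8·(6155/93) = 50225/93.

Buyers pay 6155/93; sellers receive 8666/93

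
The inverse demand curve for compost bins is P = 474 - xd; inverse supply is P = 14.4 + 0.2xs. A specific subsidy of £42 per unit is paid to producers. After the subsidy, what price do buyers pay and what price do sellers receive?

Pre-subsidy: 474 - x = 14.4 + 0.2x gives x* = 383 and P* = 91.
With the subsidy, sellers receive Ps = Pb + 42 for each unit, where Pb is the price buyers pay.
On the curves, Pb = 474 - x and Ps = 14.4 + 0.2x; the wedge Ps − Pb = 42 gives 14.4 + 0.2x − (474 - x) = 42, so x' = 418.
Then Pb = 474 − 1·418 = 56 and Ps = 14.4 + 0.2·418 = 98.

Buyers pay £56; sellers receive £98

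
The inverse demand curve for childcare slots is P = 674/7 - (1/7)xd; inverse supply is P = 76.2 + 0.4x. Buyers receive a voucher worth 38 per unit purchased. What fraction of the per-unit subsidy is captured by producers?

Pre-subsidy: 674/7 - (1/7)x = 76.2 + 0.4x gives x* = 37 and P* = 91.
With the rebate, buyers effectively pay Pb = Ps − 38, where Ps is the price sellers receive.
On the curves, Pb = 674/7 - (1/7)x and Ps = 76.2 + 0.4x; the wedge Ps − Pb = 38 gives 76.2 + 0.4x − (674/7 - (1/7)x) = 38, so x' = 107.
Then Pb = 674/7 − (1/7)·107 = 81 and Ps = 76.2 + 0.4·107 = 119.
Buyers' price falls by P* − Pb = 91 − 81 = 10; sellers' price rises by Ps − P* = 119 − 91 = 28.
So producers capture 28/38 = 14/19 of each unit of subsidy.

Producer share = 14/19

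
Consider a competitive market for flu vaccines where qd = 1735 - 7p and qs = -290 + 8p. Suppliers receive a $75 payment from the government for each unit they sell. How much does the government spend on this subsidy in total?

Government cost = $80250

Pre-subsidy: 1735 - 7p = -290 + 8p gives p* = 135, q* = 790.
With the subsidy, sellers receive ps = pb + 75 for each unit, where pb is the price buyers pay.
Supply in terms of pb becomes qs = -290 + 8(pb + 75) = 310 + 8pb. Setting this equal to demand: 1735 - 7pb = 310 + 8pb, so pb = 95.
Sellers receive ps = 95 + 75 = 170; q' = 1735 − 7·95 = 1070.
Government outlay = subsidy × quantity = 75 × 1070 = 80250.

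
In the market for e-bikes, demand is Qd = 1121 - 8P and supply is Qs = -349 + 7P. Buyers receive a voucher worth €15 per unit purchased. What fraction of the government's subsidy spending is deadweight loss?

Pre-subsidy: 1121 - 8P = -349 + 7P gives P* = 98, Q* = 337.
With the rebate, buyers effectively pay Pb = Ps − 15, where Ps is the price sellers receive.
Demand in terms of Ps becomes Qd = 1121 − 8(Ps − 15) = 1241 - 8Ps. Setting this equal to supply: 1241 - 8Ps = -349 + 7Ps, so Ps = 106.
Buyers pay Pb = 106 − 15 = 91; Q' = -349 + 7·106 = 393.
ΔCS = ½(337 + 393)(98 − 91) = 2555; ΔPS = ½(337 + 393)(106 − 98) = 2920.
Government spending = 15 × 393 = 5895.
DWL = ½ × 15 × (393 − 337) = 420; fraction = 420 / 5895 = 28/393.

DWL / government spending = 28/393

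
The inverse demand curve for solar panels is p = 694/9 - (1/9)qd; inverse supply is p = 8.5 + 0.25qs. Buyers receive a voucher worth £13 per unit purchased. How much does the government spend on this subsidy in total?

Government cost = £2938

Pre-subsidy: 694/9 - (1/9)q = 8.5 + 0.25q gives q* = 190 and p* = 56.
With the rebate, buyers effectively pay pb = ps − 13, where ps is the price sellers receive.
On the curves, pb = 694/9 - (1/9)q and ps = 8.5 + 0.25q; the wedge ps − pb = 13 gives 8.5 + 0.25q − (694/9 - (1/9)q) = 13, so q' = 226.
Then pb = 694/9 − (1/9)·226 = 52 and ps = 8.5 + 0.25·226 = 65.
Government outlay = subsidy × quantity = 13 × 226 = 2938.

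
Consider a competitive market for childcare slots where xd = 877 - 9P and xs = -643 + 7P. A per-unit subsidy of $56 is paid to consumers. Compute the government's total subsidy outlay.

Pre-subsidy: 877 - 9P = -643 + 7P gives P* = 95, x* = 22.
With the rebate, buyers effectively pay Pb = Ps − 56, where Ps is the price sellers receive.
Demand in terms of Ps becomes xd = 877 − 9(Ps − 56) = 1381 - 9Ps. Setting this equal to supply: 1381 - 9Ps = -643 + 7Ps, so Ps = 126.5.
Buyers pay Pb = 126.5 − 56 = 70.5; x' = -643 + 7·126.5 = 242.5.
Government outlay = subsidy × quantity = 56 × 242.5 = 13580.

Government cost = $13580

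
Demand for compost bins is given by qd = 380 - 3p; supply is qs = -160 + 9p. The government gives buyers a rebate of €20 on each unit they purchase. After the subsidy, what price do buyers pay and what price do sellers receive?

Buyers pay €30; sellers receive €50

Pre-subsidy: 380 - 3p = -160 + 9p gives p* = 45, q* = 245.
With the rebate, buyers effectively pay pb = ps − 20, where ps is the price sellers receive.
Demand in terms of ps becomes qd = 380 − 3(ps − 20) = 440 - 3ps. Setting this equal to supply: 440 - 3ps = -160 + 9ps, so ps = 50.
Buyers pay pb = 50 − 20 = 30; q' = -160 + 9·50 = 290.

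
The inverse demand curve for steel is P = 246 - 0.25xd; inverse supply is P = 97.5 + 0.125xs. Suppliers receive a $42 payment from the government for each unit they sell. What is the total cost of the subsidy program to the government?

Government cost = $21336

Pre-subsidy: 246 - 0.25x = 97.5 + 0.125x gives x* = 396 and P* = 147.
With the subsidy, sellers receive Ps = Pb + 42 for each unit, where Pb is the price buyers pay.
On the curves, Pb = 246 - 0.25x and Ps = 97.5 + 0.125x; the wedge Ps − Pb = 42 gives 97.5 + 0.125x − (246 - 0.25x) = 42, so x' = 508.
Then Pb = 246 − 0.25·508 = 119 and Ps = 97.5 + 0.125·508 = 161.
Government outlay = subsidy × quantity = 42 × 508 = 21336.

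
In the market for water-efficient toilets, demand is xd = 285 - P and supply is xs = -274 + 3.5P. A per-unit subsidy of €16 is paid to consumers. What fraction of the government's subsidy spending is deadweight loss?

Pre-subsidy: 285 - P = -274 + 3.5P gives P* = 1118/9, x* = 1447/9.
With the rebate, buyers effectively pay Pb = Ps − 16, where Ps is the price sellers receive.
Demand in terms of Ps becomes xd = 285 − 1(Ps − 16) = 301 - Ps. Setting this equal to supply: 301 - Ps = -274 + 3.5Ps, so Ps = 1150/9.
Buyers pay Pb = 1150/9 − 16 = 1006/9; x' = -274 + 3.5·(1150/9) = 1559/9.
ΔCS = ½(1447/9 + 1559/9)(1118/9 − 1006/9) = 18704/9; ΔPS = ½(1447/9 + 1559/9)(1150/9 − 1118/9) = 5344/9.
Government spending = 16 × 1559/9 = 24944/9.
DWL = ½ × 16 × (1559/9 − 1447/9) = 896/9; fraction = (896/9) / (24944/9) = 56/1559.

DWL / government spending = 56/1559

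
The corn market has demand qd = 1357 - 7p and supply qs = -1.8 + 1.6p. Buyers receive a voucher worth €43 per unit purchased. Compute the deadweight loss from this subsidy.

Deadweight loss = €1204

Pre-subsidy: 1357 - 7p = -1.8 + 1.6p gives p* = 158, q* = 251.
With the rebate, buyers effectively pay pb = ps − 43, where ps is the price sellers receive.
Demand in terms of ps becomes qd = 1357 − 7(ps − 43) = 1658 - 7ps. Setting this equal to supply: 1658 - 7ps = -1.8 + 1.6ps, so ps = 193.
Buyers pay pb = 193 − 43 = 150; q' = -1.8 + 1.6·193 = 307.
The subsidy expands output by 307 − 251 = 56 past the efficient level; on those units the gap between marginal cost and willingness to pay runs from 0 up to 43.
DWL = ½ × 43 × 56 = 1204.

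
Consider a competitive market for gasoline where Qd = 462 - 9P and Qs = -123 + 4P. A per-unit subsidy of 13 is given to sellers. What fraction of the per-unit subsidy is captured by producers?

Producer share = 9/13

Pre-subsidy: 462 - 9P = -123 + 4P gives P* = 45, Q* = 57.
With the subsidy, sellers receive Ps = Pb + 13 for each unit, where Pb is the price buyers pay.
Supply in terms of Pb becomes Qs = -123 + 4(Pb + 13) = -71 + 4Pb. Setting this equal to demand: 462 - 9Pb = -71 + 4Pb, so Pb = 41.
Sellers receive Ps = 41 + 13 = 54; Q' = 462 − 9·41 = 93.
Buyers' price falls by P* − Pb = 45 − 41 = 4; sellers' price rises by Ps − P* = 54 − 45 = 9.
So producers capture 9/13 = 9/13 of each unit of subsidy.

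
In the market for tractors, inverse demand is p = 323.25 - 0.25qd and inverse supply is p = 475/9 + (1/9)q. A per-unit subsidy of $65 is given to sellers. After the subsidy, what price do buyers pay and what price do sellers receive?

Pre-subsidy: 323.25 - 0.25q = 475/9 + (1/9)q gives q* = 749 and p* = 136.
With the subsidy, sellers receive ps = pb + 65 for each unit, where pb is the price buyers pay.
On the curves, pb = 323.25 - 0.25q and ps = 475/9 + (1/9)q; the wedge ps − pb = 65 gives 475/9 + (1/9)q − (323.25 - 0.25q) = 65, so q' = 929.
Then pb = 323.25 − 0.25·929 = 91 and ps = 475/9 + (1/9)·929 = 156.

Buyers pay $91; sellers receive $156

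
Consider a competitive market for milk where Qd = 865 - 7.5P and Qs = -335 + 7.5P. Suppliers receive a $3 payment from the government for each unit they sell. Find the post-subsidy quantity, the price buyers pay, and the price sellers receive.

Pre-subsidy: 865 - 7.5P = -335 + 7.5P gives P* = 80, Q* = 265.
With the subsidy, sellers receive Ps = Pb + 3 for each unit, where Pb is the price buyers pay.
Supply in terms of Pb becomes Qs = -335 + 7.5(Pb + 3) = -312.5 + 7.5Pb. Setting this equal to demand: 865 - 7.5Pb = -312.5 + 7.5Pb, so Pb = 78.5.
Sellers receive Ps = 78.5 + 3 = 81.5; Q' = 865 − 7.5·78.5 = 276.25.

Q' = 276.25; buyers pay $78.5; sellers receive $81.5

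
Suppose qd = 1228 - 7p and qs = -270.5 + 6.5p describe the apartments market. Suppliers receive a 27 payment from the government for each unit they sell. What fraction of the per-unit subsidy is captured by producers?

Producer share = 14/27

Pre-subsidy: 1228 - 7p = -270.5 + 6.5p gives p* = 111, q* = 451.
With the subsidy, sellers receive ps = pb + 27 for each unit, where pb is the price buyers pay.
Supply in terms of pb becomes qs = -270.5 + 6.5(pb + 27) = -95 + 6.5pb. Setting this equal to demand: 1228 - 7pb = -95 + 6.5pb, so pb = 98.
Sellers receive ps = 98 + 27 = 125; q' = 1228 − 7·98 = 542.
Buyers' price falls by p* − pb = 111 − 98 = 13; sellers' price rises by ps − p* = 125 − 111 = 14.
So producers capture 14/27 = 14/27 of each unit of subsidy.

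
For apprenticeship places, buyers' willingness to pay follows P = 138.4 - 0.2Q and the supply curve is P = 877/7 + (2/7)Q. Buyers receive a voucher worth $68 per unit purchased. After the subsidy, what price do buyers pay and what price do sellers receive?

Buyers pay $105; sellers receive $173

Pre-subsidy: 138.4 - 0.2Q = 877/7 + (2/7)Q gives Q* = 27 and P* = 133.
With the rebate, buyers effectively pay Pb = Ps − 68, where Ps is the price sellers receive.
On the curves, Pb = 138.4 - 0.2Q and Ps = 877/7 + (2/7)Q; the wedge Ps − Pb = 68 gives 877/7 + (2/7)Q − (138.4 - 0.2Q) = 68, so Q' = 167.
Then Pb = 138.4 − 0.2·167 = 105 and Ps = 877/7 + (2/7)·167 = 173.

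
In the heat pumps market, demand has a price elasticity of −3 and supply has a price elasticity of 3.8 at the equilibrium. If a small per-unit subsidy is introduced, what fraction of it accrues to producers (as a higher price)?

Producer share = 15/34

For a small subsidy around the equilibrium, the benefit split depends on the relative slopes, which at a point are proportional to the elasticities.
Buyer share = εs/(εs + |εd|) = 3.8/(3.8 + 3) = 19/34; seller share = |εd|/(εs + |εd|) = 15/34.
So producers capture 15/34 of the subsidy.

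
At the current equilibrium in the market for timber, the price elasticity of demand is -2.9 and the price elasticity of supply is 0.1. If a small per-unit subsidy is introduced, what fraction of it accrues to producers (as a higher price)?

For a small subsidy around the equilibrium, the benefit split depends on the relative slopes, which at a point are proportional to the elasticities.
Buyer share = εs/(εs + |εd|) = 0.1/(0.1 + 2.9) = 1/30; seller share = |εd|/(εs + |εd|) = 29/30.
So producers capture 29/30 of the subsidy.

Producer share = 29/30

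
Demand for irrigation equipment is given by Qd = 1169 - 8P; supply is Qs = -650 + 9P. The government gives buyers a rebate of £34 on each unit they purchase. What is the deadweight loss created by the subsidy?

Pre-subsidy: 1169 - 8P = -650 + 9P gives P* = 107, Q* = 313.
With the rebate, buyers effectively pay Pb = Ps − 34, where Ps is the price sellers receive.
Demand in terms of Ps becomes Qd = 1169 − 8(Ps − 34) = 1441 - 8Ps. Setting this equal to supply: 1441 - 8Ps = -650 + 9Ps, so Ps = 123.
Buyers pay Pb = 123 − 34 = 89; Q' = -650 + 9·123 = 457.
The subsidy expands output by 457 − 313 = 144 past the efficient level; on those units the gap between marginal cost and willingness to pay runs from 0 up to 34.
DWL = ½ × 34 × 144 = 2448.

Deadweight loss = £2448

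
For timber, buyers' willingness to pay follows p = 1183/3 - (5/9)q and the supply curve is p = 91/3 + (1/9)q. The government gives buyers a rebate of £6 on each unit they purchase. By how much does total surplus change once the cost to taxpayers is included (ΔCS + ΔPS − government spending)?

Net change in total surplus = -£27

Pre-subsidy: 1183/3 - (5/9)q = 91/3 + (1/9)q gives q* = 546 and p* = 91.
With the rebate, buyers effectively pay pb = ps − 6, where ps is the price sellers receive.
On the curves, pb = 1183/3 - (5/9)q and ps = 91/3 + (1/9)q; the wedge ps − pb = 6 gives 91/3 + (1/9)q − (1183/3 - (5/9)q) = 6, so q' = 555.
Then pb = 1183/3 − (5/9)·555 = 86 and ps = 91/3 + (1/9)·555 = 92.
ΔCS = ½(546 + 555)(91 − 86) = 2752.5; ΔPS = ½(546 + 555)(92 − 91) = 550.5.
Government spending = 6 × 555 = 3330.
Net change = 2752.5 + 550.5 − 3330 = -27. The loss equals the DWL triangle ½·6·9.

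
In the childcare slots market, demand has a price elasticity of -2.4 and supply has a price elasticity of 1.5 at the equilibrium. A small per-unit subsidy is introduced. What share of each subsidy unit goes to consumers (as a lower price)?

Consumer share = 5/13

For a small subsidy around the equilibrium, the benefit split depends on the relative slopes, which at a point are proportional to the elasticities.
Buyer share = εs/(εs + |εd|) = 1.5/(1.5 + 2.4) = 5/13; seller share = |εd|/(εs + |εd|) = 8/13.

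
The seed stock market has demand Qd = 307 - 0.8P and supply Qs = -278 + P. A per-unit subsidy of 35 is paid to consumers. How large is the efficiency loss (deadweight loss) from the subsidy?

Deadweight loss = 2450/9

Pre-subsidy: 307 - 0.8P = -278 + P gives P* = 325, Q* = 47.
With the rebate, buyers effectively pay Pb = Ps − 35, where Ps is the price sellers receive.
Demand in terms of Ps becomes Qd = 307 − 0.8(Ps − 35) = 335 - 0.8Ps. Setting this equal to supply: 335 - 0.8Ps = -278 + Ps, so Ps = 3065/9.
Buyers pay Pb = 3065/9 − 35 = 2750/9; Q' = -278 + 1·(3065/9) = 563/9.
The subsidy expands output by 563/9 − 47 = 140/9 past the efficient level; on those units the gap between marginal cost and willingness to pay runs from 0 up to 35.
DWL = ½ × 35 × 140/9 = 2450/9.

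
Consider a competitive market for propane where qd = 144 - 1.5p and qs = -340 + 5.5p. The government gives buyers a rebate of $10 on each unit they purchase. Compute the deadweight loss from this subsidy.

Deadweight loss = 825/14

Pre-subsidy: 144 - 1.5p = -340 + 5.5p gives p* = 484/7, q* = 282/7.
With the rebate, buyers effectively pay pb = ps − 10, where ps is the price sellers receive.
Demand in terms of ps becomes qd = 144 − 1.5(ps − 10) = 159 - 1.5ps. Setting this equal to supply: 159 - 1.5ps = -340 + 5.5ps, so ps = 499/7.
Buyers pay pb = 499/7 − 10 = 429/7; q' = -340 + 5.5·(499/7) = 729/14.
The subsidy expands output by 729/14 − 282/7 = 165/14 past the efficient level; on those units the gap between marginal cost and willingness to pay runs from 0 up to 10.
DWL = ½ × 10 × 165/14 = 825/14.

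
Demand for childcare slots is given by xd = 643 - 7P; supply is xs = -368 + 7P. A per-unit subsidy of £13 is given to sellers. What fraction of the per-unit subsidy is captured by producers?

Producer share = 0.5

Pre-subsidy: 643 - 7P = -368 + 7P gives P* = 1011/14, x* = 137.5.
With the subsidy, sellers receive Ps = Pb + 13 for each unit, where Pb is the price buyers pay.
Supply in terms of Pb becomes xs = -368 + 7(Pb + 13) = -277 + 7Pb. Setting this equal to demand: 643 - 7Pb = -277 + 7Pb, so Pb = 460/7.
Sellers receive Ps = 460/7 + 13 = 551/7; x' = 643 − 7·(460/7) = 183.
Buyers' price falls by P* − Pb = 1011/14 − 460/7 = 6.5; sellers' price rises by Ps − P* = 551/7 − 1011/14 = 6.5.
So producers capture 6.5/13 = 0.5 of each unit of subsidy.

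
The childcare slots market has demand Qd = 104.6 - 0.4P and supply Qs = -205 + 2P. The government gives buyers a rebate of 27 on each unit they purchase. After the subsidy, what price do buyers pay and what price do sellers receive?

Buyers pay 106.5; sellers receive 133.5

Pre-subsidy: 104.6 - 0.4P = -205 + 2P gives P* = 129, Q* = 53.
With the rebate, buyers effectively pay Pb = Ps − 27, where Ps is the price sellers receive.
Demand in terms of Ps becomes Qd = 104.6 − 0.4(Ps − 27) = 115.4 - 0.4Ps. Setting this equal to supply: 115.4 - 0.4Ps = -205 + 2Ps, so Ps = 133.5.
Buyers pay Pb = 133.5 − 27 = 106.5; Q' = -205 + 2·133.5 = 62.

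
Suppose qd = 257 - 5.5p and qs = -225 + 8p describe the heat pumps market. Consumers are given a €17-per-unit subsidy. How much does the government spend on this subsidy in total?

Government cost = 53261/27

Pre-subsidy: 257 - 5.5p = -225 + 8p gives p* = 964/27, q* = 1637/27.
With the rebate, buyers effectively pay pb = ps − 17, where ps is the price sellers receive.
Demand in terms of ps becomes qd = 257 − 5.5(ps − 17) = 350.5 - 5.5ps. Setting this equal to supply: 350.5 - 5.5ps = -225 + 8ps, so ps = 1151/27.
Buyers pay pb = 1151/27 − 17 = 692/27; q' = -225 + 8·(1151/27) = 3133/27.
Government outlay = subsidy × quantity = 17 × 3133/27 = 53261/27.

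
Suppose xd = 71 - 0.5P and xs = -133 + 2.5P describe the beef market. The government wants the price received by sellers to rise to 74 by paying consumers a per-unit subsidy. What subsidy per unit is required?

Required subsidy s = 36 per unit

At a seller price of 74, quantity supplied is -133 + 2.5·74 = 52.
Buyers absorb 52 only when they pay Pb with 71 − 0.5·Pb = 52, i.e. Pb = 38.
s = Ps − Pb = 74 − 38 = 36.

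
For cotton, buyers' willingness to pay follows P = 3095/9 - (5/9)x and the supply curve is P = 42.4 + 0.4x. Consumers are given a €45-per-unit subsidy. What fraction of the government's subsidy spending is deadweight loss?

Pre-subsidy: 3095/9 - (5/9)x = 42.4 + 0.4x gives x* = 13567/43 and P* = 7250/43.
With the rebate, buyers effectively pay Pb = Ps − 45, where Ps is the price sellers receive.
On the curves, Pb = 3095/9 - (5/9)x and Ps = 42.4 + 0.4x; the wedge Ps − Pb = 45 gives 42.4 + 0.4x − (3095/9 - (5/9)x) = 45, so x' = 15592/43.
Then Pb = 3095/9 − (5/9)·(15592/43) = 6125/43 and Ps = 42.4 + 0.4·(15592/43) = 8060/43.
ΔCS = ½(13567/43 + 15592/43)(7250/43 − 6125/43) = 32803875/3698; ΔPS = ½(13567/43 + 15592/43)(8060/43 − 7250/43) = 11809395/1849.
Government spending = 45 × 15592/43 = 701640/43.
DWL = ½ × 45 × (15592/43 − 13567/43) = 91125/86; fraction = (91125/86) / (701640/43) = 2025/31184.

DWL / government spending = 2025/31184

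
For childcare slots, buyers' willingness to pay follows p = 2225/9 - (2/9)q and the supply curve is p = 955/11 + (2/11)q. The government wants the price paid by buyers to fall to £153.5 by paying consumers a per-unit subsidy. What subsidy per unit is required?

Required subsidy s = £10 per unit

At a buyer price of 153.5, quantity demanded is 1112.5 − 4.5·153.5 = 421.75.
Sellers supply 421.75 only when they receive ps = 955/11 + (2/11)·421.75 = 163.5.
s = ps − pb = 163.5 − 153.5 = 10.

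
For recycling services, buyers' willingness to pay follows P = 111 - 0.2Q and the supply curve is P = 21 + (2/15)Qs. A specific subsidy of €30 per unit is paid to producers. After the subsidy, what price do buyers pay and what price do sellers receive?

Pre-subsidy: 111 - 0.2Q = 21 + (2/15)Q gives Q* = 270 and P* = 57.
With the subsidy, sellers receive Ps = Pb + 30 for each unit, where Pb is the price buyers pay.
On the curves, Pb = 111 - 0.2Q and Ps = 21 + (2/15)Q; the wedge Ps − Pb = 30 gives 21 + (2/15)Q − (111 - 0.2Q) = 30, so Q' = 360.
Then Pb = 111 − 0.2·360 = 39 and Ps = 21 + (2/15)·360 = 69.

Buyers pay €39; sellers receive €69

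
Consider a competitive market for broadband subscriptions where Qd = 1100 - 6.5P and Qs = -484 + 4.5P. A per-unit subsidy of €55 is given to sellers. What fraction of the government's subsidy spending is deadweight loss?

Pre-subsidy: 1100 - 6.5P = -484 + 4.5P gives P* = 144, Q* = 164.
With the subsidy, sellers receive Ps = Pb + 55 for each unit, where Pb is the price buyers pay.
Supply in terms of Pb becomes Qs = -484 + 4.5(Pb + 55) = -236.5 + 4.5Pb. Setting this equal to demand: 1100 - 6.5Pb = -236.5 + 4.5Pb, so Pb = 121.5.
Sellers receive Ps = 121.5 + 55 = 176.5; Q' = 1100 − 6.5·121.5 = 310.25.
ΔCS = ½(164 + 310.25)(144 − 121.5) = 5335.3125; ΔPS = ½(164 + 310.25)(176.5 − 144) = 7706.5625.
Government spending = 55 × 310.25 = 17063.75.
DWL = ½ × 55 × (310.25 − 164) = 4021.875; fraction = 4021.875 / 17063.75 = 585/2482.

DWL / government spending = 585/2482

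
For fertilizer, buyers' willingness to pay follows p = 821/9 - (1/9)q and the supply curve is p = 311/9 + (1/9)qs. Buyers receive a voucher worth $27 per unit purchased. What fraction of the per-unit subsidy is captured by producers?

Producer share = 0.5

Pre-subsidy: 821/9 - (1/9)q = 311/9 + (1/9)q gives q* = 255 and p* = 566/9.
With the rebate, buyers effectively pay pb = ps − 27, where ps is the price sellers receive.
On the curves, pb = 821/9 - (1/9)q and ps = 311/9 + (1/9)q; the wedge ps − pb = 27 gives 311/9 + (1/9)q − (821/9 - (1/9)q) = 27, so q' = 376.5.
Then pb = 821/9 − (1/9)·376.5 = 889/18 and ps = 311/9 + (1/9)·376.5 = 1375/18.
Buyers' price falls by p* − pb = 566/9 − 889/18 = 13.5; sellers' price rises by ps − p* = 1375/18 − 566/9 = 13.5.
So producers capture 13.5/27 = 0.5 of each unit of subsidy.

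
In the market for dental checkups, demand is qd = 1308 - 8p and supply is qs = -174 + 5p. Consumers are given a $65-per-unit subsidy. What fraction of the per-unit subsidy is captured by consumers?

Pre-subsidy: 1308 - 8p = -174 + 5p gives p* = 114, q* = 396.
With the rebate, buyers effectively pay pb = ps − 65, where ps is the price sellers receive.
Demand in terms of ps becomes qd = 1308 − 8(ps − 65) = 1828 - 8ps. Setting this equal to supply: 1828 - 8ps = -174 + 5ps, so ps = 154.
Buyers pay pb = 154 − 65 = 89; q' = -174 + 5·154 = 596.
Buyers' price falls by p* − pb = 114 − 89 = 25; sellers' price rises by ps − p* = 154 − 114 = 40.
So consumers capture 25/65 = 5/13 of each unit of subsidy.

Consumer share = 5/13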